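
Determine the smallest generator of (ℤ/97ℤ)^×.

φ(97) = 97 − 1 = 96 = 2^5 · 3.
g is a primitive root iff g^(96/q) ≢ 1 (mod 97) for each prime q ∈ {2, 3}.
g = 2: 2^48 ≡ 1 — hits 1, so not a primitive root.
g = 3: 3^48 ≡ 1 — hits 1, so not a primitive root.
g = 4: 4^48 ≡ 1 — hits 1, so not a primitive root.
g = 5: 5^48 ≡ 96; 5^32 ≡ 35 — none is 1, so 5 is a primitive root.
The smallest primitive root modulo 97 is 5.

5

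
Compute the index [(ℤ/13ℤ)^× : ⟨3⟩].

4

The order of 3 must divide φ(13) = 13 − 1 = 12 = 2^2 · 3.
Divisors of 12: 1, 2, 3, 4, 6, 12.
Test each divisor d:
3^1 ≡ 3 (mod 13)
3^2 ≡ 9 (mod 13)
3^3 ≡ 1 (mod 13) ✓
The order of 3 is 3, so the subgroup it generates has 3 elements.
The index is φ(13) / ord(3) = 12 / 3 = 4.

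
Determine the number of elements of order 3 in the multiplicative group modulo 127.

2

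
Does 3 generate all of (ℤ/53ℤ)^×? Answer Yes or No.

Yes

φ(53) = 53 − 1 = 52 = 2^2 · 13.
Test 3^(52/q) mod 53 for each prime factor q of 52:
3^26 ≡ 52 (mod 53)  [q = 2: ≢ 1 ✓]
3^4 ≡ 28 (mod 53)  [q = 13: ≢ 1 ✓]
Every test exponent gives a nontrivial residue, hence 3 generates the full group.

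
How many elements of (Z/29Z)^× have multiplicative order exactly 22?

φ(29) = 29 − 1 = 28 = 2^2 · 7.
(Z/29Z)^× is cyclic (|G| = 28); a cyclic group of order m has exactly φ(d) elements of each order d | m, and none otherwise.
22 does not divide 28, so no element of (Z/29Z)^× has order 22.

0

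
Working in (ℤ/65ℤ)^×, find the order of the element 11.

12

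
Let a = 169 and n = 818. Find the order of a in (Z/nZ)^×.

The order of 169 must divide φ(818) = φ(2)·φ(409) = 1·408 = 408 = 2^3 · 3 · 17.
Divisors of 408: 1, 2, 3, 4, 6, 8, 12, 17, 24, 34, 51, 68, 102, 136, 204, 408.
Test each divisor d:
169^1 ≡ 169 (mod 818)
169^2 ≡ 749 (mod 818)
169^3 ≡ 609 (mod 818)
169^4 ≡ 671 (mod 818)
169^6 ≡ 327 (mod 818)
169^8 ≡ 341 (mod 818)
169^12 ≡ 589 (mod 818)
169^17 ≡ 675 (mod 818)
169^24 ≡ 89 (mod 818)
169^34 ≡ 817 (mod 818)
169^51 ≡ 143 (mod 818)
169^68 ≡ 1 (mod 818) ✓
The smallest such exponent is 68, so the order of 169 is 68.

68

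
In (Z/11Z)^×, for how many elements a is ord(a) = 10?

4

φ(11) = 11 − 1 = 10 = 2 · 5.
In a cyclic group of order 10, there are φ(d) elements of order d for each divisor d of 10, and zero for non-divisors.
10 = 2 · 5 divides 10, and φ(10) = 4.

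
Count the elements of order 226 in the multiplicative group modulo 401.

φ(401) = 401 − 1 = 400 = 2^4 · 5^2.
In a cyclic group of order 400, there are φ(d) elements of order d for each divisor d of 400, and zero for non-divisors.
226 does not divide 400, so no element of (Z/401Z)^× has order 226.

0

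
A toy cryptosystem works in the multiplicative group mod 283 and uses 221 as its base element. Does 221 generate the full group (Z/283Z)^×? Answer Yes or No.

Yes

φ(283) = 283 − 1 = 282 = 2 · 3 · 47.
An element g generates (Z/283Z)^× iff g^(282/q) ≢ 1 (mod 283) for each prime q ∈ {2, 3, 47}.
221^141 ≡ 282 (mod 283)  [q = 2: ≢ 1 ✓]
221^94 ≡ 238 (mod 283)  [q = 3: ≢ 1 ✓]
221^6 ≡ 66 (mod 283)  [q = 47: ≢ 1 ✓]
Every test exponent gives a nontrivial residue, hence 221 generates the full group.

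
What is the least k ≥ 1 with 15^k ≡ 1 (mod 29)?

28

Since 15 ∈ (Z/29Z)^×, its order divides φ(29) = 29 − 1 = 28 = 2^2 · 7.
Divisors of 28: 1, 2, 4, 7, 14, 28.
Check 15^d mod 29 for each divisor in increasing order:
15^1 ≡ 15
15^2 ≡ 22
15^4 ≡ 20
15^7 ≡ 17
15^14 ≡ 28
15^28 ≡ 1
Therefore the multiplicative order of 15 modulo 29 is 28.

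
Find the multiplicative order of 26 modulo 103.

ord(26) | φ(103) = 103 − 1 = 102 = 2 · 3 · 17.
Divisors of 102: 1, 2, 3, 6, 17, 34, 51, 102.
Test each divisor d:
26^1 ≡ 26 (mod 103)
26^2 ≡ 58 (mod 103)
26^3 ≡ 66 (mod 103)
26^6 ≡ 30 (mod 103)
26^17 ≡ 56 (mod 103)
26^34 ≡ 46 (mod 103)
26^51 ≡ 1 (mod 103) ✓
The smallest such exponent is 51, so the order of 26 is 51.

51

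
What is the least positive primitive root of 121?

φ(121) = φ(11^2) = 11·(11−1) = 110 = 2 · 5 · 11.
g is a primitive root iff g^(110/q) ≢ 1 (mod 121) for each prime q ∈ {2, 5, 11}.
g = 2: 2^55 ≡ 120; 2^22 ≡ 81; 2^10 ≡ 56 — none is 1, so 2 is a primitive root.
So 2 is the smallest generator of (Z/121Z)^×.

2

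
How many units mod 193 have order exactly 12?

4

φ(193) = 193 − 1 = 192 = 2^6 · 3.
(Z/193Z)^× is cyclic (|G| = 192); a cyclic group of order m has exactly φ(d) elements of each order d | m, and none otherwise.
12 = 2^2 · 3 divides 192, and φ(12) = 4.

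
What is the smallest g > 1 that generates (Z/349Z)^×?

2

φ(349) = 349 − 1 = 348 = 2^2 · 3 · 29.
Test candidates g = 2, 3, … against the prime factors q ∈ {2, 3, 29} of φ(349): g is a generator iff g^(348/q) ≢ 1 for every such q.
g = 2: 2^174 ≡ 348; 2^116 ≡ 226; 2^12 ≡ 257 — none is 1, so 2 is a primitive root.
The smallest primitive root modulo 349 is 2.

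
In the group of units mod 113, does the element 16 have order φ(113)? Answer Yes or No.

No

φ(113) = 113 − 1 = 112 = 2^4 · 7.
An element g generates (Z/113Z)^× iff g^(112/q) ≢ 1 (mod 113) for each prime q ∈ {2, 7}.
16^56 ≡ 1 (mod 113)  [q = 2: ≡ 1 ✗]
16^16 ≡ 30 (mod 113)  [q = 7: ≢ 1 ✓]
16^56 ≡ 1 shows ord(16) | 56, strictly less than φ(113); not a primitive root.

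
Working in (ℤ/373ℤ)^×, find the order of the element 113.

124

ord(113) | φ(373) = 373 − 1 = 372 = 2^2 · 3 · 31.
Divisors of 372: 1, 2, 3, 4, 6, 12, 31, 62, 93, 124, 186, 372.
Check 113^d mod 373 for each divisor in increasing order:
113^1 ≡ 113 (mod 373)
113^2 ≡ 87 (mod 373)
113^3 ≡ 133 (mod 373)
113^4 ≡ 109 (mod 373)
113^6 ≡ 158 (mod 373)
113^12 ≡ 346 (mod 373)
113^31 ≡ 104 (mod 373)
113^62 ≡ 372 (mod 373)
113^93 ≡ 269 (mod 373)
113^124 ≡ 1 (mod 373) ✓
Therefore the multiplicative order of 113 modulo 373 is 124.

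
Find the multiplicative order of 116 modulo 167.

The order of 116 must divide φ(167) = 167 − 1 = 166 = 2 · 83.
Divisors of 166: 1, 2, 83, 166.
Test each divisor d:
116^1 ≡ 116 (mod 167)
116^2 ≡ 96 (mod 167)
116^83 ≡ 1 (mod 167) ✓
The smallest such exponent is 83, so the order of 116 is 83.

83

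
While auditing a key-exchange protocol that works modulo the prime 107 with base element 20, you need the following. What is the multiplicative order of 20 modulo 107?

By Lagrange's theorem, ord_107(20) divides φ(107) = 107 − 1 = 106 = 2 · 53.
Divisors of 106: 1, 2, 53, 106.
Test each divisor d:
20^1 ≡ 20 (mod 107)
20^2 ≡ 79 (mod 107)
20^53 ≡ 106 (mod 107)
20^106 ≡ 1 (mod 107) ✓
So ord_107(20) = 106.

106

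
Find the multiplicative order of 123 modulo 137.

By Lagrange's theorem, ord_137(123) divides φ(137) = 137 − 1 = 136 = 2^3 · 17.
Divisors of 136: 1, 2, 4, 8, 17, 34, 68, 136.
Test each divisor d:
123^1 ≡ 123 (mod 137)
123^2 ≡ 59 (mod 137)
123^4 ≡ 56 (mod 137)
123^8 ≡ 122 (mod 137)
123^17 ≡ 1 (mod 137) ✓
Therefore the multiplicative order of 123 modulo 137 is 17.

17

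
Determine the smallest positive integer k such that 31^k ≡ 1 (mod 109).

54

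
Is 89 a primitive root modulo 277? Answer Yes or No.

φ(277) = 277 − 1 = 276 = 2^2 · 3 · 23.
Test 89^(276/q) mod 277 for each prime factor q of 276:
89^138 ≡ 1 (mod 277)  [q = 2: ≡ 1 ✗]
89^92 ≡ 160 (mod 277)  [q = 3: ≢ 1 ✓]
89^12 ≡ 256 (mod 277)  [q = 23: ≢ 1 ✓]
Since 89^138 ≡ 1, the order of 89 divides 138 < 276, so 89 is not a primitive root.

No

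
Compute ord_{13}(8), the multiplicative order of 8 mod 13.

4

The order of 8 must divide φ(13) = 13 − 1 = 12 = 2^2 · 3.
Divisors of 12: 1, 2, 3, 4, 6, 12.
Compute 8^d (mod 13) for the divisors d until we hit 1:
8^1 ≡ 8 (mod 13)
8^2 ≡ 12 (mod 13)
8^3 ≡ 5 (mod 13)
8^4 ≡ 1 (mod 13) ✓
Therefore the multiplicative order of 8 modulo 13 is 4.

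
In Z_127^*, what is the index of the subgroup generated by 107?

42

Since 107 ∈ (Z/127Z)^×, its order divides φ(127) = 127 − 1 = 126 = 2 · 3^2 · 7.
Divisors of 126: 1, 2, 3, 6, 7, 9, 14, 18, 21, 42, 63, 126.
Test each divisor d:
107^1 ≡ 107 (mod 127)
107^2 ≡ 19 (mod 127)
107^3 ≡ 1 (mod 127) ✓
Thus |⟨107⟩| = ord(107) = 3.
The index is φ(127) / ord(107) = 126 / 3 = 42.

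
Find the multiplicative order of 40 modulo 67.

The order of 40 must divide φ(67) = 67 − 1 = 66 = 2 · 3 · 11.
Divisors of 66: 1, 2, 3, 6, 11, 22, 33, 66.
Check 40^d mod 67 for each divisor in increasing order:
40^1 ≡ 40 (mod 67)
40^2 ≡ 59 (mod 67)
40^3 ≡ 15 (mod 67)
40^6 ≡ 24 (mod 67)
40^11 ≡ 1 (mod 67) ✓
So ord_67(40) = 11.

11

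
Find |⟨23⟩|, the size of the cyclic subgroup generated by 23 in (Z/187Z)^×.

16

The order of 23 must divide φ(187) = φ(11·17) = (11−1)·(17−1) = 10·16 = 160 = 2^5 · 5.
Divisors of 160: 1, 2, 4, 5, 8, 10, 16, 20, 32, 40, 80, 160.
Evaluate successive powers at the divisors of 160:
23^1 ≡ 23
23^2 ≡ 155
23^4 ≡ 89
23^5 ≡ 177
23^8 ≡ 67
23^10 ≡ 100
23^16 ≡ 1
So ord_187(23) = 16.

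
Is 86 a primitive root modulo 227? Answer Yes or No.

Yes

φ(227) = 227 − 1 = 226 = 2 · 113.
Test 86^(226/q) mod 227 for each prime factor q of 226:
86^113 ≡ 226 (mod 227)  [q = 2: ≢ 1 ✓]
86^2 ≡ 132 (mod 227)  [q = 113: ≢ 1 ✓]
Every test exponent gives a nontrivial residue, hence 86 generates the full group.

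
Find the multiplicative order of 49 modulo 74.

9

Since 49 ∈ (Z/74Z)^×, its order divides φ(74) = φ(2)·φ(37) = 1·36 = 36 = 2^2 · 3^2.
Divisors of 36: 1, 2, 3, 4, 6, 9, 12, 18, 36.
Evaluate successive powers at the divisors of 36:
49^1 ≡ 49 (mod 74)
49^2 ≡ 33 (mod 74)
49^3 ≡ 63 (mod 74)
49^4 ≡ 53 (mod 74)
49^6 ≡ 47 (mod 74)
49^9 ≡ 1 (mod 74) ✓
So ord_74(49) = 9.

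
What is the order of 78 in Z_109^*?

27

ord(78) | φ(109) = 109 − 1 = 108 = 2^2 · 3^3.
Divisors of 108: 1, 2, 3, 4, 6, 9, 12, 18, 27, 36, 54, 108.
Check 78^d mod 109 for each divisor in increasing order:
78^1 ≡ 78 (mod 109)
78^2 ≡ 89 (mod 109)
78^3 ≡ 75 (mod 109)
78^4 ≡ 73 (mod 109)
78^6 ≡ 66 (mod 109)
78^9 ≡ 45 (mod 109)
78^12 ≡ 105 (mod 109)
78^18 ≡ 63 (mod 109)
78^27 ≡ 1 (mod 109) ✓
Therefore the multiplicative order of 78 modulo 109 is 27.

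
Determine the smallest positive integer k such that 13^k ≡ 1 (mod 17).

4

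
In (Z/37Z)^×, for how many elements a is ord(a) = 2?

1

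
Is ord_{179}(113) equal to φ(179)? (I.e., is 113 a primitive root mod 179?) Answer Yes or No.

Yes

φ(179) = 179 − 1 = 178 = 2 · 89.
Test 113^(178/q) mod 179 for each prime factor q of 178:
113^89 ≡ 178 (mod 179)  [q = 2: ≢ 1 ✓]
113^2 ≡ 60 (mod 179)  [q = 89: ≢ 1 ✓]
Every test exponent gives a nontrivial residue, hence 113 generates the full group.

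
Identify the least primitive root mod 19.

φ(19) = 19 − 1 = 18 = 2 · 3^2.
Test candidates g = 2, 3, … against the prime factors q ∈ {2, 3} of φ(19): g is a generator iff g^(18/q) ≢ 1 for every such q.
g = 2: 2^9 ≡ 18; 2^6 ≡ 7 — none is 1, so 2 is a primitive root.
Hence the least primitive root of 19 is 2.

2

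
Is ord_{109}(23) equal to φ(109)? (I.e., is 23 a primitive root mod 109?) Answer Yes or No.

No

φ(109) = 109 − 1 = 108 = 2^2 · 3^3.
Test 23^(108/q) mod 109 for each prime factor q of 108:
23^54 ≡ 108 (mod 109)  [q = 2: ≢ 1 ✓]
23^36 ≡ 1 (mod 109)  [q = 3: ≡ 1 ✗]
23^36 ≡ 1 shows ord(23) | 36, strictly less than φ(109); not a primitive root.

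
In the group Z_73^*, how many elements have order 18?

φ(73) = 73 − 1 = 72 = 2^3 · 3^2.
Since (Z/73Z)^× is cyclic of order 72, the number of elements of order d is φ(d) when d | 72 and 0 otherwise.
18 = 2 · 3^2 divides 72, and φ(18) = 6.

6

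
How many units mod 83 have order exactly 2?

1

φ(83) = 83 − 1 = 82 = 2 · 41.
In a cyclic group of order 82, there are φ(d) elements of order d for each divisor d of 82, and zero for non-divisors.
2 | 82, and φ(2) = 2 − 1 = 1.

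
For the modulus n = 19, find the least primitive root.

2

φ(19) = 19 − 1 = 18 = 2 · 3^2.
Test candidates g = 2, 3, … against the prime factors q ∈ {2, 3} of φ(19): g is a generator iff g^(18/q) ≢ 1 for every such q.
g = 2: 2^9 ≡ 18; 2^6 ≡ 7 — none is 1, so 2 is a primitive root.
Hence the least primitive root of 19 is 2.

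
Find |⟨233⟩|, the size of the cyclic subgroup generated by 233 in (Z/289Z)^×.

272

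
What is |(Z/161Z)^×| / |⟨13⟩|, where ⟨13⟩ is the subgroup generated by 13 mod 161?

6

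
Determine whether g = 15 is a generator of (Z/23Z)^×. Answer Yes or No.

Yes

φ(23) = 23 − 1 = 22 = 2 · 11.
15 is a primitive root mod 23 iff 15^(φ(23)/q) ≢ 1 for every prime q | φ(23), i.e. q ∈ {2, 11}.
15^11 ≡ 22 (mod 23)  [q = 2: ≢ 1 ✓]
15^2 ≡ 18 (mod 23)  [q = 11: ≢ 1 ✓]
None equal 1, so ord_23(15) = 22: 15 is a primitive root.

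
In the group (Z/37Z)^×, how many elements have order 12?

4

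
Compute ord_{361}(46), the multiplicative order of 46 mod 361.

114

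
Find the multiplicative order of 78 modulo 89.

11

By Lagrange's theorem, ord_89(78) divides φ(89) = 89 − 1 = 88 = 2^3 · 11.
Divisors of 88: 1, 2, 4, 8, 11, 22, 44, 88.
Evaluate successive powers at the divisors of 88:
78^1 ≡ 78 (mod 89)
78^2 ≡ 32 (mod 89)
78^4 ≡ 45 (mod 89)
78^8 ≡ 67 (mod 89)
78^11 ≡ 1 (mod 89) ✓
Hence ord(78) = 11.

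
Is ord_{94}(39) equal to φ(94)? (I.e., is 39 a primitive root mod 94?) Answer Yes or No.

Yes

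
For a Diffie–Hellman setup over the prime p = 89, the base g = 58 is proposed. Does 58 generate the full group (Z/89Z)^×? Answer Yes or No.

Yes

φ(89) = 89 − 1 = 88 = 2^3 · 11.
58 is a primitive root mod 89 iff 58^(φ(89)/q) ≢ 1 for every prime q | φ(89), i.e. q ∈ {2, 11}.
58^44 ≡ 88 (mod 89)  [q = 2: ≢ 1 ✓]
58^8 ≡ 45 (mod 89)  [q = 11: ≢ 1 ✓]
All checks pass, so 58 has order 88 and is a primitive root modulo 89.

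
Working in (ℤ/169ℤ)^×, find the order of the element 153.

ord(153) | φ(169) = φ(13^2) = 13·(13−1) = 156 = 2^2 · 3 · 13.
Divisors of 156: 1, 2, 3, 4, 6, 12, 13, 26, 39, 52, 78, 156.
Test each divisor d:
153^1 ≡ 153
153^2 ≡ 87
153^3 ≡ 129
153^4 ≡ 133
153^6 ≡ 79
153^12 ≡ 157
153^13 ≡ 23
153^26 ≡ 22
153^39 ≡ 168
153^52 ≡ 146
153^78 ≡ 1
The smallest such exponent is 78, so the order of 153 is 78.

78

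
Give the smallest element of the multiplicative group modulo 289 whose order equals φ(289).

3

φ(289) = φ(17^2) = 17·(17−1) = 272 = 2^4 · 17.
Test candidates g = 2, 3, … against the prime factors q ∈ {2, 17} of φ(289): g is a generator iff g^(272/q) ≢ 1 for every such q.
g = 2: 2^136 ≡ 1 — hits 1, so not a primitive root.
g = 3: 3^136 ≡ 288; 3^16 ≡ 171 — none is 1, so 3 is a primitive root.
Hence the least primitive root of 289 is 3.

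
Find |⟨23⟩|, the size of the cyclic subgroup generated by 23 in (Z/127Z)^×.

126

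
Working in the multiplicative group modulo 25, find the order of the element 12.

Since 12 ∈ (Z/25Z)^×, its order divides φ(25) = φ(5^2) = 5·(5−1) = 20 = 2^2 · 5.
Divisors of 20: 1, 2, 4, 5, 10, 20.
Check 12^d mod 25 for each divisor in increasing order:
12^1 ≡ 12 (mod 25)
12^2 ≡ 19 (mod 25)
12^4 ≡ 11 (mod 25)
12^5 ≡ 7 (mod 25)
12^10 ≡ 24 (mod 25)
12^20 ≡ 1 (mod 25) ✓
The smallest such exponent is 20, so the order of 12 is 20.

20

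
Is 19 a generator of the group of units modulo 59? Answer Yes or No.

No

φ(59) = 59 − 1 = 58 = 2 · 29.
Test 19^(58/q) mod 59 for each prime factor q of 58:
19^29 ≡ 1 (mod 59)  [q = 2: ≡ 1 ✗]
19^2 ≡ 7 (mod 59)  [q = 29: ≢ 1 ✓]
The check at q = 2 fails, so 19 generates a proper subgroup.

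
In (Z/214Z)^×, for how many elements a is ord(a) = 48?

0

φ(214) = φ(2)·φ(107) = 1·106 = 106 = 2 · 53.
Since (Z/214Z)^× is cyclic of order 106, the number of elements of order d is φ(d) when d | 106 and 0 otherwise.
Here 106 is not a multiple of 48, so there are no elements of order 48.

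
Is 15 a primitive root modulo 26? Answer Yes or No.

Yes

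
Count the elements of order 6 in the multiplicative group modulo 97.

2

φ(97) = 97 − 1 = 96 = 2^5 · 3.
In a cyclic group of order 96, there are φ(d) elements of order d for each divisor d of 96, and zero for non-divisors.
6 = 2 · 3 divides 96, and φ(6) = 2.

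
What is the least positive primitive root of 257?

3

φ(257) = 257 − 1 = 256 = 2^8.
Test candidates g = 2, 3, … against the prime factors q ∈ {2} of φ(257): g is a generator iff g^(256/q) ≢ 1 for every such q.
g = 2: 2^128 ≡ 1 — hits 1, so not a primitive root.
g = 3: 3^128 ≡ 256 — none is 1, so 3 is a primitive root.
So 3 is the smallest generator of (Z/257Z)^×.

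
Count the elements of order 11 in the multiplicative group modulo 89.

φ(89) = 89 − 1 = 88 = 2^3 · 11.
In a cyclic group of order 88, there are φ(d) elements of order d for each divisor d of 88, and zero for non-divisors.
11 | 88, and φ(11) = 11 − 1 = 10.

10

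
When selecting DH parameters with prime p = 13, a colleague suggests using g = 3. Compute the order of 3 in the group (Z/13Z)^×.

3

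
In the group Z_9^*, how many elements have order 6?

2

φ(9) = φ(3^2) = 3·(3−1) = 6 = 2 · 3.
Since (Z/9Z)^× is cyclic of order 6, the number of elements of order d is φ(d) when d | 6 and 0 otherwise.
6 = 2 · 3 divides 6, and φ(6) = 2.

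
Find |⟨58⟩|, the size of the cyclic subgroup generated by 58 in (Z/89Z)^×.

By Lagrange's theorem, ord_89(58) divides φ(89) = 89 − 1 = 88 = 2^3 · 11.
Divisors of 88: 1, 2, 4, 8, 11, 22, 44, 88.
Test each divisor d:
58^1 ≡ 58 (mod 89)
58^2 ≡ 71 (mod 89)
58^4 ≡ 57 (mod 89)
58^8 ≡ 45 (mod 89)
58^11 ≡ 12 (mod 89)
58^22 ≡ 55 (mod 89)
58^44 ≡ 88 (mod 89)
58^88 ≡ 1 (mod 89) ✓
The smallest such exponent is 88, so the order of 58 is 88.

88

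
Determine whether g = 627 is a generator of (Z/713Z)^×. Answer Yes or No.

713 = 23 · 31 is a product of two distinct odd primes, so (Z/713Z)^× ≅ (Z/23Z)^× × (Z/31Z)^× is not cyclic.
No primitive root modulo 713 exists; in particular 627 is not one.

No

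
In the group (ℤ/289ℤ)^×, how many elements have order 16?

φ(289) = φ(17^2) = 17·(17−1) = 272 = 2^4 · 17.
Since (Z/289Z)^× is cyclic of order 272, the number of elements of order d is φ(d) when d | 272 and 0 otherwise.
16 = 2^4 divides 272, and φ(16) = 8.

8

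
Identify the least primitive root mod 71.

φ(71) = 71 − 1 = 70 = 2 · 5 · 7.
g is a primitive root iff g^(70/q) ≢ 1 (mod 71) for each prime q ∈ {2, 5, 7}.
g = 2: 2^35 ≡ 1 — hits 1, so not a primitive root.
g = 3: 3^35 ≡ 1 — hits 1, so not a primitive root.
g = 4: 4^35 ≡ 1 — hits 1, so not a primitive root.
g = 5: 5^35 ≡ 1 — hits 1, so not a primitive root.
g = 6: 6^35 ≡ 1 — hits 1, so not a primitive root.
g = 7: 7^35 ≡ 70; 7^14 ≡ 54; 7^10 ≡ 45 — none is 1, so 7 is a primitive root.
So 7 is the smallest generator of (Z/71Z)^×.

7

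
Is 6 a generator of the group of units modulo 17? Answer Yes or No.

Yes

φ(17) = 17 − 1 = 16 = 2^4.
6 is a primitive root mod 17 iff 6^(φ(17)/q) ≢ 1 for every prime q | φ(17), i.e. q ∈ {2}.
6^8 ≡ 16 (mod 17)  [q = 2: ≢ 1 ✓]
None equal 1, so ord_17(6) = 16: 6 is a primitive root.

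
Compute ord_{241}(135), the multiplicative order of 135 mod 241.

20

By Lagrange's theorem, ord_241(135) divides φ(241) = 241 − 1 = 240 = 2^4 · 3 · 5.
Divisors of 240: 1, 2, 3, 4, 5, 6, 8, 10, 12, 15, 16, 20, 24, 30, 40, 48, 60, 80, 120, 240.
Compute 135^d (mod 241) for the divisors d until we hit 1:
135^1 ≡ 135
135^2 ≡ 150
135^3 ≡ 6
135^4 ≡ 87
135^5 ≡ 177
135^6 ≡ 36
135^8 ≡ 98
135^10 ≡ 240
135^12 ≡ 91
135^15 ≡ 64
135^16 ≡ 205
135^20 ≡ 1
Therefore the multiplicative order of 135 modulo 241 is 20.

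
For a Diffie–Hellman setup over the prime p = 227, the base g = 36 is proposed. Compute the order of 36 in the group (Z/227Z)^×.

113

ord(36) | φ(227) = 227 − 1 = 226 = 2 · 113.
Divisors of 226: 1, 2, 113, 226.
Check 36^d mod 227 for each divisor in increasing order:
36^1 ≡ 36 (mod 227)
36^2 ≡ 161 (mod 227)
36^113 ≡ 1 (mod 227) ✓
Hence ord(36) = 113.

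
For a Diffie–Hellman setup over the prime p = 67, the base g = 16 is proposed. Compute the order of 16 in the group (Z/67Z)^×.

By Lagrange's theorem, ord_67(16) divides φ(67) = 67 − 1 = 66 = 2 · 3 · 11.
Divisors of 66: 1, 2, 3, 6, 11, 22, 33, 66.
Evaluate successive powers at the divisors of 66:
16^1 ≡ 16
16^2 ≡ 55
16^3 ≡ 9
16^6 ≡ 14
16^11 ≡ 29
16^22 ≡ 37
16^33 ≡ 1
Hence ord(16) = 33.

33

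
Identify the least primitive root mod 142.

7

φ(142) = φ(2)·φ(71) = 1·70 = 70 = 2 · 5 · 7.
Test candidates g = 2, 3, … against the prime factors q ∈ {2, 5, 7} of φ(142): g is a generator iff g^(70/q) ≢ 1 for every such q.
g = 2: gcd(2, 142) = 2 > 1, not a unit — skip.
g = 3: 3^35 ≡ 1 — hits 1, so not a primitive root.
g = 4: gcd(4, 142) = 2 > 1, not a unit — skip.
g = 5: 5^35 ≡ 1 — hits 1, so not a primitive root.
g = 6: gcd(6, 142) = 2 > 1, not a unit — skip.
g = 7: 7^35 ≡ 141; 7^14 ≡ 125; 7^10 ≡ 45 — none is 1, so 7 is a primitive root.
The smallest primitive root modulo 142 is 7.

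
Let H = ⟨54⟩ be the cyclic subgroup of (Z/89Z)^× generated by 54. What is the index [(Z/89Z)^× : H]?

Since 54 ∈ (Z/89Z)^×, its order divides φ(89) = 89 − 1 = 88 = 2^3 · 11.
Divisors of 88: 1, 2, 4, 8, 11, 22, 44, 88.
Check 54^d mod 89 for each divisor in increasing order:
54^1 ≡ 54 (mod 89)
54^2 ≡ 68 (mod 89)
54^4 ≡ 85 (mod 89)
54^8 ≡ 16 (mod 89)
54^11 ≡ 12 (mod 89)
54^22 ≡ 55 (mod 89)
54^44 ≡ 88 (mod 89)
54^88 ≡ 1 (mod 89) ✓
So ord_89(54) = 88, hence |⟨54⟩| = 88.
[(Z/89Z)^× : ⟨54⟩] = 88/88 = 1.

1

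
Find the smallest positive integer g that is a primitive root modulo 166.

φ(166) = φ(2)·φ(83) = 1·82 = 82 = 2 · 41.
Test candidates g = 2, 3, … against the prime factors q ∈ {2, 41} of φ(166): g is a generator iff g^(82/q) ≢ 1 for every such q.
g = 2: gcd(2, 166) = 2 > 1, not a unit — skip.
g = 3: 3^41 ≡ 1 — hits 1, so not a primitive root.
g = 4: gcd(4, 166) = 2 > 1, not a unit — skip.
g = 5: 5^41 ≡ 165; 5^2 ≡ 25 — none is 1, so 5 is a primitive root.
So 5 is the smallest generator of (Z/166Z)^×.

5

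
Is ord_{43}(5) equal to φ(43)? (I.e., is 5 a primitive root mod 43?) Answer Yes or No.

φ(43) = 43 − 1 = 42 = 2 · 3 · 7.
An element g generates (Z/43Z)^× iff g^(42/q) ≢ 1 (mod 43) for each prime q ∈ {2, 3, 7}.
5^21 ≡ 42 (mod 43)  [q = 2: ≢ 1 ✓]
5^14 ≡ 36 (mod 43)  [q = 3: ≢ 1 ✓]
5^6 ≡ 16 (mod 43)  [q = 7: ≢ 1 ✓]
Every test exponent gives a nontrivial residue, hence 5 generates the full group.

Yes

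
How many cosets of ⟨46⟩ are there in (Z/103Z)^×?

34

The order of 46 must divide φ(103) = 103 − 1 = 102 = 2 · 3 · 17.
Divisors of 102: 1, 2, 3, 6, 17, 34, 51, 102.
Check 46^d mod 103 for each divisor in increasing order:
46^1 ≡ 46 (mod 103)
46^2 ≡ 56 (mod 103)
46^3 ≡ 1 (mod 103) ✓
Thus |⟨46⟩| = ord(46) = 3.
[(Z/103Z)^× : ⟨46⟩] = 102/3 = 34.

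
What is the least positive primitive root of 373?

φ(373) = 373 − 1 = 372 = 2^2 · 3 · 31.
Test candidates g = 2, 3, … against the prime factors q ∈ {2, 3, 31} of φ(373): g is a generator iff g^(372/q) ≢ 1 for every such q.
g = 2: 2^186 ≡ 372; 2^124 ≡ 284; 2^12 ≡ 366 — none is 1, so 2 is a primitive root.
So 2 is the smallest generator of (Z/373Z)^×.

2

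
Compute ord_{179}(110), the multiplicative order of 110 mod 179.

89

Since 110 ∈ (Z/179Z)^×, its order divides φ(179) = 179 − 1 = 178 = 2 · 89.
Divisors of 178: 1, 2, 89, 178.
Test each divisor d:
110^1 ≡ 110 (mod 179)
110^2 ≡ 107 (mod 179)
110^89 ≡ 1 (mod 179) ✓
So ord_179(110) = 89.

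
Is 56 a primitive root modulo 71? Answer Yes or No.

φ(71) = 71 − 1 = 70 = 2 · 5 · 7.
It suffices to check that the order of 56 is not a proper divisor of 70: compute 56^(70/q) for q ∈ {2, 5, 7}.
56^35 ≡ 70 (mod 71)  [q = 2: ≢ 1 ✓]
56^14 ≡ 25 (mod 71)  [q = 5: ≢ 1 ✓]
56^10 ≡ 48 (mod 71)  [q = 7: ≢ 1 ✓]
All checks pass, so 56 has order 70 and is a primitive root modulo 71.

Yes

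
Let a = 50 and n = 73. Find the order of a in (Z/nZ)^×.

36

The order of 50 must divide φ(73) = 73 − 1 = 72 = 2^3 · 3^2.
Divisors of 72: 1, 2, 3, 4, 6, 8, 9, 12, 18, 24, 36, 72.
Test each divisor d:
50^1 ≡ 50 (mod 73)
50^2 ≡ 18 (mod 73)
50^3 ≡ 24 (mod 73)
50^4 ≡ 32 (mod 73)
50^6 ≡ 65 (mod 73)
50^8 ≡ 2 (mod 73)
50^9 ≡ 27 (mod 73)
50^12 ≡ 64 (mod 73)
50^18 ≡ 72 (mod 73)
50^24 ≡ 8 (mod 73)
50^36 ≡ 1 (mod 73) ✓
The smallest such exponent is 36, so the order of 50 is 36.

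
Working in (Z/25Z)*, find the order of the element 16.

5

By Lagrange's theorem, ord_25(16) divides φ(25) = φ(5^2) = 5·(5−1) = 20 = 2^2 · 5.
Divisors of 20: 1, 2, 4, 5, 10, 20.
Test each divisor d:
16^1 ≡ 16 (mod 25)
16^2 ≡ 6 (mod 25)
16^4 ≡ 11 (mod 25)
16^5 ≡ 1 (mod 25) ✓
So ord_25(16) = 5.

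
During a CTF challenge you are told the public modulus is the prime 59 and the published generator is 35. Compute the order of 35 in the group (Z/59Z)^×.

By Lagrange's theorem, ord_59(35) divides φ(59) = 59 − 1 = 58 = 2 · 29.
Divisors of 58: 1, 2, 29, 58.
Check 35^d mod 59 for each divisor in increasing order:
35^1 ≡ 35 (mod 59)
35^2 ≡ 45 (mod 59)
35^29 ≡ 1 (mod 59) ✓
So ord_59(35) = 29.

29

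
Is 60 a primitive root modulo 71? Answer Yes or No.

φ(71) = 71 − 1 = 70 = 2 · 5 · 7.
Test 60^(70/q) mod 71 for each prime factor q of 70:
60^35 ≡ 1 (mod 71)  [q = 2: ≡ 1 ✗]
60^14 ≡ 54 (mod 71)  [q = 5: ≢ 1 ✓]
60^10 ≡ 32 (mod 71)  [q = 7: ≢ 1 ✓]
Since 60^35 ≡ 1, the order of 60 divides 35 < 70, so 60 is not a primitive root.

No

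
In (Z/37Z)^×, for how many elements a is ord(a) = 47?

φ(37) = 37 − 1 = 36 = 2^2 · 3^2.
Since (Z/37Z)^× is cyclic of order 36, the number of elements of order d is φ(d) when d | 36 and 0 otherwise.
Here 36 is not a multiple of 47, so there are no elements of order 47.

0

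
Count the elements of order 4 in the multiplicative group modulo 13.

φ(13) = 13 − 1 = 12 = 2^2 · 3.
(Z/13Z)^× is cyclic (|G| = 12); a cyclic group of order m has exactly φ(d) elements of each order d | m, and none otherwise.
4 = 2^2 divides 12, and φ(4) = 2.

2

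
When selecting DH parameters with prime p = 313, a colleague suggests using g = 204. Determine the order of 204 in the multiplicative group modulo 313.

312

Since 204 ∈ (Z/313Z)^×, its order divides φ(313) = 313 − 1 = 312 = 2^3 · 3 · 13.
Divisors of 312: 1, 2, 3, 4, 6, 8, 12, 13, 24, 26, 39, 52, 78, 104, 156, 312.
Check 204^d mod 313 for each divisor in increasing order:
204^1 ≡ 204 (mod 313)
204^2 ≡ 300 (mod 313)
204^3 ≡ 165 (mod 313)
204^4 ≡ 169 (mod 313)
204^6 ≡ 307 (mod 313)
204^8 ≡ 78 (mod 313)
204^12 ≡ 36 (mod 313)
204^13 ≡ 145 (mod 313)
204^24 ≡ 44 (mod 313)
204^26 ≡ 54 (mod 313)
204^39 ≡ 5 (mod 313)
204^52 ≡ 99 (mod 313)
204^78 ≡ 25 (mod 313)
204^104 ≡ 98 (mod 313)
204^156 ≡ 312 (mod 313)
204^312 ≡ 1 (mod 313) ✓
Hence ord(204) = 312.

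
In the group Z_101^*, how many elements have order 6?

0

φ(101) = 101 − 1 = 100 = 2^2 · 5^2.
Since (Z/101Z)^× is cyclic of order 100, the number of elements of order d is φ(d) when d | 100 and 0 otherwise.
6 does not divide 100, so no element of (Z/101Z)^× has order 6.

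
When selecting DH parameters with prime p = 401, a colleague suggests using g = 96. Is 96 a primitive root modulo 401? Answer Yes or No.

Yes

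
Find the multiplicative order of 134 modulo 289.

8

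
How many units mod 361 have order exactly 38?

18

φ(361) = φ(19^2) = 19·(19−1) = 342 = 2 · 3^2 · 19.
(Z/361Z)^× is cyclic (|G| = 342); a cyclic group of order m has exactly φ(d) elements of each order d | m, and none otherwise.
38 = 2 · 19 divides 342, and φ(38) = 18.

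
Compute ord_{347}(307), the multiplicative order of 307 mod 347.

346

Since 307 ∈ (Z/347Z)^×, its order divides φ(347) = 347 − 1 = 346 = 2 · 173.
Divisors of 346: 1, 2, 173, 346.
Evaluate successive powers at the divisors of 346:
307^1 ≡ 307 (mod 347)
307^2 ≡ 212 (mod 347)
307^173 ≡ 346 (mod 347)
307^346 ≡ 1 (mod 347) ✓
Therefore the multiplicative order of 307 modulo 347 is 346.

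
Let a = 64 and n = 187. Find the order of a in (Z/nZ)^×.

20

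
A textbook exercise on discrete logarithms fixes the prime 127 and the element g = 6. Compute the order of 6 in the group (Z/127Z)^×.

126

ord(6) | φ(127) = 127 − 1 = 126 = 2 · 3^2 · 7.
Divisors of 126: 1, 2, 3, 6, 7, 9, 14, 18, 21, 42, 63, 126.
Compute 6^d (mod 127) for the divisors d until we hit 1:
6^1 ≡ 6
6^2 ≡ 36
6^3 ≡ 89
6^6 ≡ 47
6^7 ≡ 28
6^9 ≡ 119
6^14 ≡ 22
6^18 ≡ 64
6^21 ≡ 108
6^42 ≡ 107
6^63 ≡ 126
6^126 ≡ 1
The smallest such exponent is 126, so the order of 6 is 126.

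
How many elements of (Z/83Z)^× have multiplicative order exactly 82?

40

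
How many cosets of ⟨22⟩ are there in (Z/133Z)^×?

The order of 22 must divide φ(133) = φ(7·19) = (7−1)·(19−1) = 6·18 = 108 = 2^2 · 3^3.
Divisors of 108: 1, 2, 3, 4, 6, 9, 12, 18, 27, 36, 54, 108.
Test each divisor d:
22^1 ≡ 22 (mod 133)
22^2 ≡ 85 (mod 133)
22^3 ≡ 8 (mod 133)
22^4 ≡ 43 (mod 133)
22^6 ≡ 64 (mod 133)
22^9 ≡ 113 (mod 133)
22^12 ≡ 106 (mod 133)
22^18 ≡ 1 (mod 133) ✓
Thus |⟨22⟩| = ord(22) = 18.
The index is φ(133) / ord(22) = 108 / 18 = 6.

6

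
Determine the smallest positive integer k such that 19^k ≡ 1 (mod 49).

6

The order of 19 must divide φ(49) = φ(7^2) = 7·(7−1) = 42 = 2 · 3 · 7.
Divisors of 42: 1, 2, 3, 6, 7, 14, 21, 42.
Compute 19^d (mod 49) for the divisors d until we hit 1:
19^1 ≡ 19
19^2 ≡ 18
19^3 ≡ 48
19^6 ≡ 1
The smallest such exponent is 6, so the order of 19 is 6.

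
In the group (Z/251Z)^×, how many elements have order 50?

φ(251) = 251 − 1 = 250 = 2 · 5^3.
Since (Z/251Z)^× is cyclic of order 250, the number of elements of order d is φ(d) when d | 250 and 0 otherwise.
50 = 2 · 5^2 divides 250, and φ(50) = 20.

20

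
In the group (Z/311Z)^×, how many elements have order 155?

φ(311) = 311 − 1 = 310 = 2 · 5 · 31.
(Z/311Z)^× is cyclic (|G| = 310); a cyclic group of order m has exactly φ(d) elements of each order d | m, and none otherwise.
155 = 5 · 31 divides 310, and φ(155) = 120.

120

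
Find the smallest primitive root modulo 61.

φ(61) = 61 − 1 = 60 = 2^2 · 3 · 5.
g is a primitive root iff g^(60/q) ≢ 1 (mod 61) for each prime q ∈ {2, 3, 5}.
g = 2: 2^30 ≡ 60; 2^20 ≡ 47; 2^12 ≡ 9 — none is 1, so 2 is a primitive root.
So 2 is the smallest generator of (Z/61Z)^×.

2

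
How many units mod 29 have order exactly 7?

6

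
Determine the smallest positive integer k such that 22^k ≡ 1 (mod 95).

Since 22 ∈ (Z/95Z)^×, its order divides φ(95) = φ(5·19) = (5−1)·(19−1) = 4·18 = 72 = 2^3 · 3^2.
Divisors of 72: 1, 2, 3, 4, 6, 8, 9, 12, 18, 24, 36, 72.
Compute 22^d (mod 95) for the divisors d until we hit 1:
22^1 ≡ 22
22^2 ≡ 9
22^3 ≡ 8
22^4 ≡ 81
22^6 ≡ 64
22^8 ≡ 6
22^9 ≡ 37
22^12 ≡ 11
22^18 ≡ 39
22^24 ≡ 26
22^36 ≡ 1
Hence ord(22) = 36.

36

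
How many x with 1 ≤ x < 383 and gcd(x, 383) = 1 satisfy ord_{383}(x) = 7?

φ(383) = 383 − 1 = 382 = 2 · 191.
Since (Z/383Z)^× is cyclic of order 382, the number of elements of order d is φ(d) when d | 382 and 0 otherwise.
7 does not divide 382, so no element of (Z/383Z)^× has order 7.

0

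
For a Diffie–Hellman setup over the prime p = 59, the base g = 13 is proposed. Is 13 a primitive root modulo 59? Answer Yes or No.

Yes

φ(59) = 59 − 1 = 58 = 2 · 29.
It suffices to check that the order of 13 is not a proper divisor of 58: compute 13^(58/q) for q ∈ {2, 29}.
13^29 ≡ 58 (mod 59)  [q = 2: ≢ 1 ✓]
13^2 ≡ 51 (mod 59)  [q = 29: ≢ 1 ✓]
All checks pass, so 13 has order 58 and is a primitive root modulo 59.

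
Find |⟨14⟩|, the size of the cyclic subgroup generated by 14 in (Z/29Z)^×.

28

Since 14 ∈ (Z/29Z)^×, its order divides φ(29) = 29 − 1 = 28 = 2^2 · 7.
Divisors of 28: 1, 2, 4, 7, 14, 28.
Check 14^d mod 29 for each divisor in increasing order:
14^1 ≡ 14
14^2 ≡ 22
14^4 ≡ 20
14^7 ≡ 12
14^14 ≡ 28
14^28 ≡ 1
Hence ord(14) = 28.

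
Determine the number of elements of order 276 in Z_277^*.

φ(277) = 277 − 1 = 276 = 2^2 · 3 · 23.
In a cyclic group of order 276, there are φ(d) elements of order d for each divisor d of 276, and zero for non-divisors.
276 = 2^2 · 3 · 23 divides 276, and φ(276) = 88.

88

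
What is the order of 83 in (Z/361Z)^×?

The order of 83 must divide φ(361) = φ(19^2) = 19·(19−1) = 342 = 2 · 3^2 · 19.
Divisors of 342: 1, 2, 3, 6, 9, 18, 19, 38, 57, 114, 171, 342.
Compute 83^d (mod 361) for the divisors d until we hit 1:
83^1 ≡ 83 (mod 361)
83^2 ≡ 30 (mod 361)
83^3 ≡ 324 (mod 361)
83^6 ≡ 286 (mod 361)
83^9 ≡ 248 (mod 361)
83^18 ≡ 134 (mod 361)
83^19 ≡ 292 (mod 361)
83^38 ≡ 68 (mod 361)
83^57 ≡ 1 (mod 361) ✓
The smallest such exponent is 57, so the order of 83 is 57.

57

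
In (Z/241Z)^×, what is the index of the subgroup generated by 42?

By Lagrange's theorem, ord_241(42) divides φ(241) = 241 − 1 = 240 = 2^4 · 3 · 5.
Divisors of 240: 1, 2, 3, 4, 5, 6, 8, 10, 12, 15, 16, 20, 24, 30, 40, 48, 60, 80, 120, 240.
Check 42^d mod 241 for each divisor in increasing order:
42^1 ≡ 42 (mod 241)
42^2 ≡ 77 (mod 241)
42^3 ≡ 101 (mod 241)
42^4 ≡ 145 (mod 241)
42^5 ≡ 65 (mod 241)
42^6 ≡ 79 (mod 241)
42^8 ≡ 58 (mod 241)
42^10 ≡ 128 (mod 241)
42^12 ≡ 216 (mod 241)
42^15 ≡ 126 (mod 241)
42^16 ≡ 231 (mod 241)
42^20 ≡ 237 (mod 241)
42^24 ≡ 143 (mod 241)
42^30 ≡ 211 (mod 241)
42^40 ≡ 16 (mod 241)
42^48 ≡ 205 (mod 241)
42^60 ≡ 177 (mod 241)
42^80 ≡ 15 (mod 241)
42^120 ≡ 240 (mod 241)
42^240 ≡ 1 (mod 241) ✓
Thus |⟨42⟩| = ord(42) = 240.
[(Z/241Z)^× : ⟨42⟩] = 240/240 = 1.

1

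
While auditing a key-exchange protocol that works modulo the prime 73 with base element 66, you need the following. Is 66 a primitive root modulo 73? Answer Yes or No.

No

φ(73) = 73 − 1 = 72 = 2^3 · 3^2.
It suffices to check that the order of 66 is not a proper divisor of 72: compute 66^(72/q) for q ∈ {2, 3}.
66^36 ≡ 72 (mod 73)  [q = 2: ≢ 1 ✓]
66^24 ≡ 1 (mod 73)  [q = 3: ≡ 1 ✗]
66^24 ≡ 1 shows ord(66) | 24, strictly less than φ(73); not a primitive root.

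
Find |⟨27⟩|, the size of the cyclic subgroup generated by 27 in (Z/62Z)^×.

ord(27) | φ(62) = φ(2)·φ(31) = 1·30 = 30 = 2 · 3 · 5.
Divisors of 30: 1, 2, 3, 5, 6, 10, 15, 30.
Evaluate successive powers at the divisors of 30:
27^1 ≡ 27 (mod 62)
27^2 ≡ 47 (mod 62)
27^3 ≡ 29 (mod 62)
27^5 ≡ 61 (mod 62)
27^6 ≡ 35 (mod 62)
27^10 ≡ 1 (mod 62) ✓
Therefore the multiplicative order of 27 modulo 62 is 10.

10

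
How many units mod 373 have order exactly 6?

2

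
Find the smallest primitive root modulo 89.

3

φ(89) = 89 − 1 = 88 = 2^3 · 11.
g is a primitive root iff g^(88/q) ≢ 1 (mod 89) for each prime q ∈ {2, 11}.
g = 2: 2^44 ≡ 1 — hits 1, so not a primitive root.
g = 3: 3^44 ≡ 88; 3^8 ≡ 64 — none is 1, so 3 is a primitive root.
So 3 is the smallest generator of (Z/89Z)^×.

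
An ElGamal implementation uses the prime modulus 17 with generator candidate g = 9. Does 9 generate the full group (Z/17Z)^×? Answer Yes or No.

φ(17) = 17 − 1 = 16 = 2^4.
Test 9^(16/q) mod 17 for each prime factor q of 16:
9^8 ≡ 1 (mod 17)  [q = 2: ≡ 1 ✗]
The check at q = 2 fails, so 9 generates a proper subgroup.

No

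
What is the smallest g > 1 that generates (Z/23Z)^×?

φ(23) = 23 − 1 = 22 = 2 · 11.
Test candidates g = 2, 3, … against the prime factors q ∈ {2, 11} of φ(23): g is a generator iff g^(22/q) ≢ 1 for every such q.
g = 2: 2^11 ≡ 1 — hits 1, so not a primitive root.
g = 3: 3^11 ≡ 1 — hits 1, so not a primitive root.
g = 4: 4^11 ≡ 1 — hits 1, so not a primitive root.
g = 5: 5^11 ≡ 22; 5^2 ≡ 2 — none is 1, so 5 is a primitive root.
So 5 is the smallest generator of (Z/23Z)^×.

5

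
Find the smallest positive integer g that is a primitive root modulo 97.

5

φ(97) = 97 − 1 = 96 = 2^5 · 3.
Test candidates g = 2, 3, … against the prime factors q ∈ {2, 3} of φ(97): g is a generator iff g^(96/q) ≢ 1 for every such q.
g = 2: 2^48 ≡ 1 — hits 1, so not a primitive root.
g = 3: 3^48 ≡ 1 — hits 1, so not a primitive root.
g = 4: 4^48 ≡ 1 — hits 1, so not a primitive root.
g = 5: 5^48 ≡ 96; 5^32 ≡ 35 — none is 1, so 5 is a primitive root.
So 5 is the smallest generator of (Z/97Z)^×.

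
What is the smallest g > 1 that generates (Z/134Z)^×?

7

φ(134) = φ(2)·φ(67) = 1·66 = 66 = 2 · 3 · 11.
Test candidates g = 2, 3, … against the prime factors q ∈ {2, 3, 11} of φ(134): g is a generator iff g^(66/q) ≢ 1 for every such q.
g = 2: gcd(2, 134) = 2 > 1, not a unit — skip.
g = 3: 3^33 ≡ 133; 3^22 ≡ 1 — hits 1, so not a primitive root.
g = 4: gcd(4, 134) = 2 > 1, not a unit — skip.
g = 5: 5^33 ≡ 133; 5^22 ≡ 1 — hits 1, so not a primitive root.
g = 6: gcd(6, 134) = 2 > 1, not a unit — skip.
g = 7: 7^33 ≡ 133; 7^22 ≡ 29; 7^6 ≡ 131 — none is 1, so 7 is a primitive root.
So 7 is the smallest generator of (Z/134Z)^×.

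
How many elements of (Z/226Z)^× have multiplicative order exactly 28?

12

φ(226) = φ(2)·φ(113) = 1·112 = 112 = 2^4 · 7.
(Z/226Z)^× is cyclic (|G| = 112); a cyclic group of order m has exactly φ(d) elements of each order d | m, and none otherwise.
28 = 2^2 · 7 divides 112, and φ(28) = 12.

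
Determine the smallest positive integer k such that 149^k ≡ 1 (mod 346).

By Lagrange's theorem, ord_346(149) divides φ(346) = φ(2)·φ(173) = 1·172 = 172 = 2^2 · 43.
Divisors of 172: 1, 2, 4, 43, 86, 172.
Evaluate successive powers at the divisors of 172:
149^1 ≡ 149 (mod 346)
149^2 ≡ 57 (mod 346)
149^4 ≡ 135 (mod 346)
149^43 ≡ 1 (mod 346) ✓
The smallest such exponent is 43, so the order of 149 is 43.

43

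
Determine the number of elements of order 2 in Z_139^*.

1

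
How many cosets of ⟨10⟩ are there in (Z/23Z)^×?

1

ord(10) | φ(23) = 23 − 1 = 22 = 2 · 11.
Divisors of 22: 1, 2, 11, 22.
Test each divisor d:
10^1 ≡ 10 (mod 23)
10^2 ≡ 8 (mod 23)
10^11 ≡ 22 (mod 23)
10^22 ≡ 1 (mod 23) ✓
So ord_23(10) = 22, hence |⟨10⟩| = 22.
The index is φ(23) / ord(10) = 22 / 22 = 1.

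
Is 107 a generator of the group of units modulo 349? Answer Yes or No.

φ(349) = 349 − 1 = 348 = 2^2 · 3 · 29.
Test 107^(348/q) mod 349 for each prime factor q of 348:
107^174 ≡ 348 (mod 349)  [q = 2: ≢ 1 ✓]
107^116 ≡ 226 (mod 349)  [q = 3: ≢ 1 ✓]
107^12 ≡ 289 (mod 349)  [q = 29: ≢ 1 ✓]
None equal 1, so ord_349(107) = 348: 107 is a primitive root.

Yes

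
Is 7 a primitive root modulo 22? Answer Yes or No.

Yes

φ(22) = φ(2)·φ(11) = 1·10 = 10 = 2 · 5.
Test 7^(10/q) mod 22 for each prime factor q of 10:
7^5 ≡ 21 (mod 22)  [q = 2: ≢ 1 ✓]
7^2 ≡ 5 (mod 22)  [q = 5: ≢ 1 ✓]
None equal 1, so ord_22(7) = 10: 7 is a primitive root.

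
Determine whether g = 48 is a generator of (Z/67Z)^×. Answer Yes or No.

Yes

φ(67) = 67 − 1 = 66 = 2 · 3 · 11.
It suffices to check that the order of 48 is not a proper divisor of 66: compute 48^(66/q) for q ∈ {2, 3, 11}.
48^33 ≡ 66 (mod 67)  [q = 2: ≢ 1 ✓]
48^22 ≡ 37 (mod 67)  [q = 3: ≢ 1 ✓]
48^6 ≡ 22 (mod 67)  [q = 11: ≢ 1 ✓]
Every test exponent gives a nontrivial residue, hence 48 generates the full group.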